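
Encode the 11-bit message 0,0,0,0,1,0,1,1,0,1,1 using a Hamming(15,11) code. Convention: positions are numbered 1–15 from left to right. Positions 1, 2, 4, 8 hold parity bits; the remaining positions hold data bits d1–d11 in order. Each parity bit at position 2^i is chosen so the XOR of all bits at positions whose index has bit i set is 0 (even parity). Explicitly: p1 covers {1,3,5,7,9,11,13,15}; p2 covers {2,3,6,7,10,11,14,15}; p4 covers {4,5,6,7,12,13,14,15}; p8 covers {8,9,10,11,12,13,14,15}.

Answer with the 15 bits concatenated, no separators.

Place data at non-parity positions: p1 p2 0 p4 0 0 0 p8 1 0 1 1 0 1 1
p1 (pos 1,3,5,7,9,11,13,15): XOR of data positions = 0⊕0⊕0⊕1⊕1⊕0⊕1 = 1
p2 (pos 2,3,6,7,10,11,14,15): XOR of data positions = 0⊕0⊕0⊕0⊕1⊕1⊕1 = 1
p4 (pos 4,5,6,7,12,13,14,15): XOR of data positions = 0⊕0⊕0⊕1⊕0⊕1⊕1 = 1
p8 (pos 8,9,10,11,12,13,14,15): XOR of data positions = 1⊕0⊕1⊕1⊕0⊕1⊕1 = 1
Codeword: 110100011011011

110100011011011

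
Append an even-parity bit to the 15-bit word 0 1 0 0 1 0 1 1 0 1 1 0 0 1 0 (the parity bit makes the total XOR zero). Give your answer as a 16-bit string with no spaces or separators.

XOR of the 15 data bits: 0⊕1⊕0⊕0⊕1⊕0⊕1⊕1⊕0⊕1⊕1⊕0⊕0⊕1⊕0 = 1
Parity bit = 1 (so all 16 bits XOR to 0).

0100101101100101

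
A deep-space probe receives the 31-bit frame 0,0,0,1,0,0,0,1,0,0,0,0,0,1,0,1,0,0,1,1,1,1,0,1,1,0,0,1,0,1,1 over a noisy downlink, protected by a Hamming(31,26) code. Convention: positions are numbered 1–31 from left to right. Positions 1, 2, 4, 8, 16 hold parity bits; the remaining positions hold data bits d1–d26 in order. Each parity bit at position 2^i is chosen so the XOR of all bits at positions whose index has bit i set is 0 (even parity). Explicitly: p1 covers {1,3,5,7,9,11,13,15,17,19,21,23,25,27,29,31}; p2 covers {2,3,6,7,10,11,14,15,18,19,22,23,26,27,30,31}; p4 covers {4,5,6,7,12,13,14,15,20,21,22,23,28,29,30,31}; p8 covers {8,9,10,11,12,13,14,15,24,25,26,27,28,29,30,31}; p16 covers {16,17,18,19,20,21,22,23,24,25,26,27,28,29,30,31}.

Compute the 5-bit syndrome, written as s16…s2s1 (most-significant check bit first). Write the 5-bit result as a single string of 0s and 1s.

s1 (pos 1,3,5,7,9,11,13,15,17,19,21,23,25,27,29,31): 0⊕0⊕0⊕0⊕0⊕0⊕0⊕0⊕0⊕1⊕1⊕0⊕1⊕0⊕0⊕1 = 0
s2 (pos 2,3,6,7,10,11,14,15,18,19,22,23,26,27,30,31): 0⊕0⊕0⊕0⊕0⊕0⊕1⊕0⊕0⊕1⊕1⊕0⊕0⊕0⊕1⊕1 = 1
s4 (pos 4,5,6,7,12,13,14,15,20,21,22,23,28,29,30,31): 1⊕0⊕0⊕0⊕0⊕0⊕1⊕0⊕1⊕1⊕1⊕0⊕1⊕0⊕1⊕1 = 0
s8 (pos 8,9,10,11,12,13,14,15,24,25,26,27,28,29,30,31): 1⊕0⊕0⊕0⊕0⊕0⊕1⊕0⊕1⊕1⊕0⊕0⊕1⊕0⊕1⊕1 = 1
s16 (pos 16,17,18,19,20,21,22,23,24,25,26,27,28,29,30,31): 1⊕0⊕0⊕1⊕1⊕1⊕1⊕0⊕1⊕1⊕0⊕0⊕1⊕0⊕1⊕1 = 0
Syndrome s16…s1 = 01010 → error at position 10.

01010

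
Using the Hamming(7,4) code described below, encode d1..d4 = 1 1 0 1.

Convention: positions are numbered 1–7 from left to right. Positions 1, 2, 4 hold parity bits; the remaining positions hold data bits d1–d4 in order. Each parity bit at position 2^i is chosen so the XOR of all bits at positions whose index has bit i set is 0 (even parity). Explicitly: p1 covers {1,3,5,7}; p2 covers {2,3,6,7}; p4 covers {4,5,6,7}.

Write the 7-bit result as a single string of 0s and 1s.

1010101

Place data at non-parity positions: p1 p2 1 p4 1 0 1
p1 (pos 1,3,5,7): XOR of data positions = 1⊕1⊕1 = 1
p2 (pos 2,3,6,7): XOR of data positions = 1⊕0⊕1 = 0
p4 (pos 4,5,6,7): XOR of data positions = 1⊕0⊕1 = 0
Codeword: 1010101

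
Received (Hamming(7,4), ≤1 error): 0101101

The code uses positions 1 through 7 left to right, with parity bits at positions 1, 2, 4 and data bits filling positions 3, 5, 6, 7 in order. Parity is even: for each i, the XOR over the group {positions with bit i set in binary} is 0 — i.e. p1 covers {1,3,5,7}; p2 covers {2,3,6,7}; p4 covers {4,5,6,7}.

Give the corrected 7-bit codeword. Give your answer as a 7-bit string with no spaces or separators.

0100101

s1 (pos 1,3,5,7): 0⊕0⊕1⊕1 = 0
s2 (pos 2,3,6,7): 1⊕0⊕0⊕1 = 0
s4 (pos 4,5,6,7): 1⊕1⊕0⊕1 = 1
Syndrome s4…s1 = 100 → error at position 4.
Flip position 4: 0101101 → 0100101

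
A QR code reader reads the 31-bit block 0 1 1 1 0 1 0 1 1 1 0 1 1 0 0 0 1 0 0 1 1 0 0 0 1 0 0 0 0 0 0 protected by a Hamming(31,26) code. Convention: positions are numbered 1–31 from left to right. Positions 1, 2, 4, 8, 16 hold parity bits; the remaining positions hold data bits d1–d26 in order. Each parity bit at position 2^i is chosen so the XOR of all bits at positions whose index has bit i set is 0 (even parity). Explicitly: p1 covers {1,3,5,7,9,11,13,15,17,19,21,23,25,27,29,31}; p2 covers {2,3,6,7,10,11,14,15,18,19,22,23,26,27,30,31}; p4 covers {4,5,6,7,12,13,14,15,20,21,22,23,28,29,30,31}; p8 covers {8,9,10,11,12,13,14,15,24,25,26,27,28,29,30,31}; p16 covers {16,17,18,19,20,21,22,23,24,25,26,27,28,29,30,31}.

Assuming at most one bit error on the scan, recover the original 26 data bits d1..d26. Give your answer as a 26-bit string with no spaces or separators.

s1 (pos 1,3,5,7,9,11,13,15,17,19,21,23,25,27,29,31): 0⊕1⊕0⊕0⊕1⊕0⊕1⊕0⊕1⊕0⊕1⊕0⊕1⊕0⊕0⊕0 = 0
s2 (pos 2,3,6,7,10,11,14,15,18,19,22,23,26,27,30,31): 1⊕1⊕1⊕0⊕1⊕0⊕0⊕0⊕0⊕0⊕0⊕0⊕0⊕0⊕0⊕0 = 0
s4 (pos 4,5,6,7,12,13,14,15,20,21,22,23,28,29,30,31): 1⊕0⊕1⊕0⊕1⊕1⊕0⊕0⊕1⊕1⊕0⊕0⊕0⊕0⊕0⊕0 = 0
s8 (pos 8,9,10,11,12,13,14,15,24,25,26,27,28,29,30,31): 1⊕1⊕1⊕0⊕1⊕1⊕0⊕0⊕0⊕1⊕0⊕0⊕0⊕0⊕0⊕0 = 0
s16 (pos 16,17,18,19,20,21,22,23,24,25,26,27,28,29,30,31): 0⊕1⊕0⊕0⊕1⊕1⊕0⊕0⊕0⊕1⊕0⊕0⊕0⊕0⊕0⊕0 = 0
Syndrome s16…s1 = 00000 → no error.
Read data bits from positions 3,5,6,7,9,10,11,12,13,14,15,17,18,19,20,21,22,23,24,25,26,27,28,29,30,31: 10101101100100110001000000

10101101100100110001000000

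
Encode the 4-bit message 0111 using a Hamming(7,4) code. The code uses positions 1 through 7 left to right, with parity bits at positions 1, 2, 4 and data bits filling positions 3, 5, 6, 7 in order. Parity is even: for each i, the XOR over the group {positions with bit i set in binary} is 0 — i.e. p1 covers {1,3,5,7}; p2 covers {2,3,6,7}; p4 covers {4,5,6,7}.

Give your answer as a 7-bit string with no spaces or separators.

Place data at non-parity positions: p1 p2 0 p4 1 1 1
p1 (pos 1,3,5,7): XOR of data positions = 0⊕1⊕1 = 0
p2 (pos 2,3,6,7): XOR of data positions = 0⊕1⊕1 = 0
p4 (pos 4,5,6,7): XOR of data positions = 1⊕1⊕1 = 1
Codeword: 0001111

0001111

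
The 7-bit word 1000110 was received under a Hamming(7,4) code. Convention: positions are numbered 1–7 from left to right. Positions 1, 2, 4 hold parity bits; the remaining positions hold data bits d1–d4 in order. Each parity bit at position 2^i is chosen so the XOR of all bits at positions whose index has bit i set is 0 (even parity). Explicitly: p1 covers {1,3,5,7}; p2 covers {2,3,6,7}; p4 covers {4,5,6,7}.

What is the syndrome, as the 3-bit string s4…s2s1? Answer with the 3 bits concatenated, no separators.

s1 (pos 1,3,5,7): 1⊕0⊕1⊕0 = 0
s2 (pos 2,3,6,7): 0⊕0⊕1⊕0 = 1
s4 (pos 4,5,6,7): 0⊕1⊕1⊕0 = 0
Syndrome s4…s1 = 010 → error at position 2.

010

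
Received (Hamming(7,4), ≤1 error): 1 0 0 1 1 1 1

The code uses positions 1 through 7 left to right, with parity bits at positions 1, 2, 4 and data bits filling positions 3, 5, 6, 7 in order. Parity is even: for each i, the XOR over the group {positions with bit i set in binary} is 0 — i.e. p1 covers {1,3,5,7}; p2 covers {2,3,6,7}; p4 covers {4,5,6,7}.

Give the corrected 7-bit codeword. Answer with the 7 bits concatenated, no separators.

0001111

s1 (pos 1,3,5,7): 1⊕0⊕1⊕1 = 1
s2 (pos 2,3,6,7): 0⊕0⊕1⊕1 = 0
s4 (pos 4,5,6,7): 1⊕1⊕1⊕1 = 0
Syndrome s4…s1 = 001 → error at position 1.
Flip position 1: 1001111 → 0001111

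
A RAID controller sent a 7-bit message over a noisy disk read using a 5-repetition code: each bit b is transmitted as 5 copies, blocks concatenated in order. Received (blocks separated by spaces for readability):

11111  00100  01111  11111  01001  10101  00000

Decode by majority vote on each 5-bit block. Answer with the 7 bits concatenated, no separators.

Block 1 (11111): 5 ones → 1
Block 2 (00100): 1 one → 0
Block 3 (01111): 4 ones → 1
Block 4 (11111): 5 ones → 1
Block 5 (01001): 2 ones → 0
Block 6 (10101): 3 ones → 1
Block 7 (00000): 0 ones → 0

1011010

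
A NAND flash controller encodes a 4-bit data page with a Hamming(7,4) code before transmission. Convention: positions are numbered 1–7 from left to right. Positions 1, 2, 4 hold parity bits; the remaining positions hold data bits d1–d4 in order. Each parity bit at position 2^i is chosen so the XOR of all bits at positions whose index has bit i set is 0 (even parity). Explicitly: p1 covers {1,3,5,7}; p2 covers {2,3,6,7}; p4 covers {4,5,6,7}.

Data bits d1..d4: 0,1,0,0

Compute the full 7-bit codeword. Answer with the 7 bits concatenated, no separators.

Place data at non-parity positions: p1 p2 0 p4 1 0 0
p1 (pos 1,3,5,7): XOR of data positions = 0⊕1⊕0 = 1
p2 (pos 2,3,6,7): XOR of data positions = 0⊕0⊕0 = 0
p4 (pos 4,5,6,7): XOR of data positions = 1⊕0⊕0 = 1
Codeword: 1001100

1001100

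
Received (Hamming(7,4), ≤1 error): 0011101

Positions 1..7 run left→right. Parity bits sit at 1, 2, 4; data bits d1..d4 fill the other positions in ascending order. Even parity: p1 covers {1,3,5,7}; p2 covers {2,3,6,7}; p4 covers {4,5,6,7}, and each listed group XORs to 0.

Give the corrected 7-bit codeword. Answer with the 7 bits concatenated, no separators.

0011001

s1 (pos 1,3,5,7): 0⊕1⊕1⊕1 = 1
s2 (pos 2,3,6,7): 0⊕1⊕0⊕1 = 0
s4 (pos 4,5,6,7): 1⊕1⊕0⊕1 = 1
Syndrome s4…s1 = 101 → error at position 5.
Flip position 5: 0011101 → 0011001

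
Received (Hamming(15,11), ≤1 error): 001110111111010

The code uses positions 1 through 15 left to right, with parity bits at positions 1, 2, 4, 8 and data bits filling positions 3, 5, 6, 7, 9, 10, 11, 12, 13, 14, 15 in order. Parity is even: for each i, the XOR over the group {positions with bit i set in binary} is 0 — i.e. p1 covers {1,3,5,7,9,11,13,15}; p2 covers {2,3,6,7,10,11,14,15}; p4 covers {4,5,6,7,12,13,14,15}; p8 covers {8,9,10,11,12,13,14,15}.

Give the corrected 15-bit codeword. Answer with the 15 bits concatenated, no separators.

001110011111010

s1 (pos 1,3,5,7,9,11,13,15): 0⊕1⊕1⊕1⊕1⊕1⊕0⊕0 = 1
s2 (pos 2,3,6,7,10,11,14,15): 0⊕1⊕0⊕1⊕1⊕1⊕1⊕0 = 1
s4 (pos 4,5,6,7,12,13,14,15): 1⊕1⊕0⊕1⊕1⊕0⊕1⊕0 = 1
s8 (pos 8,9,10,11,12,13,14,15): 1⊕1⊕1⊕1⊕1⊕0⊕1⊕0 = 0
Syndrome s8…s1 = 0111 → error at position 7.
Flip position 7: 001110111111010 → 001110011111010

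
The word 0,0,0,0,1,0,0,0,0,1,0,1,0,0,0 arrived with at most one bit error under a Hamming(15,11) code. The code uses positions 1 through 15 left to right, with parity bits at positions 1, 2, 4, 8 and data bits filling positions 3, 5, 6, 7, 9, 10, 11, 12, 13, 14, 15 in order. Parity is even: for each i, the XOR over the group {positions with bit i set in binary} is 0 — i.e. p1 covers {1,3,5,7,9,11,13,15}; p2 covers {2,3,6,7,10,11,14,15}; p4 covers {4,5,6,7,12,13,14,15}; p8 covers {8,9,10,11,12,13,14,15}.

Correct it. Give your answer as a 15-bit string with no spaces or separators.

001010000101000

s1 (pos 1,3,5,7,9,11,13,15): 0⊕0⊕1⊕0⊕0⊕0⊕0⊕0 = 1
s2 (pos 2,3,6,7,10,11,14,15): 0⊕0⊕0⊕0⊕1⊕0⊕0⊕0 = 1
s4 (pos 4,5,6,7,12,13,14,15): 0⊕1⊕0⊕0⊕1⊕0⊕0⊕0 = 0
s8 (pos 8,9,10,11,12,13,14,15): 0⊕0⊕1⊕0⊕1⊕0⊕0⊕0 = 0
Syndrome s8…s1 = 0011 → error at position 3.
Flip position 3: 000010000101000 → 001010000101000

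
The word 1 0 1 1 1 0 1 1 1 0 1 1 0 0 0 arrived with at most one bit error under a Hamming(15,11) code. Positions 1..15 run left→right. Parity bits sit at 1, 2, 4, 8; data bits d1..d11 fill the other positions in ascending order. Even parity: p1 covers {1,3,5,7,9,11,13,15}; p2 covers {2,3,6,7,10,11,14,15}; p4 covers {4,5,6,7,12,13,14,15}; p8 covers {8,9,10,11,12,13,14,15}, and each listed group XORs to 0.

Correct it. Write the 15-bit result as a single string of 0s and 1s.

s1 (pos 1,3,5,7,9,11,13,15): 1⊕1⊕1⊕1⊕1⊕1⊕0⊕0 = 0
s2 (pos 2,3,6,7,10,11,14,15): 0⊕1⊕0⊕1⊕0⊕1⊕0⊕0 = 1
s4 (pos 4,5,6,7,12,13,14,15): 1⊕1⊕0⊕1⊕1⊕0⊕0⊕0 = 0
s8 (pos 8,9,10,11,12,13,14,15): 1⊕1⊕0⊕1⊕1⊕0⊕0⊕0 = 0
Syndrome s8…s1 = 0010 → error at position 2.
Flip position 2: 101110111011000 → 111110111011000

111110111011000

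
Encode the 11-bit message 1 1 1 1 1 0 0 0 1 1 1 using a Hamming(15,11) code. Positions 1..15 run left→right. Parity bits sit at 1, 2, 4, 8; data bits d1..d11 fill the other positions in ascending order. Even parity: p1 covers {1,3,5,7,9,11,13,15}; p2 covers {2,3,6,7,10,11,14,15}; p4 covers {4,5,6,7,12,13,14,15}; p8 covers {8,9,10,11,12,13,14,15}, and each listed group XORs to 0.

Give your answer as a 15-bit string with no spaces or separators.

Place data at non-parity positions: p1 p2 1 p4 1 1 1 p8 1 0 0 0 1 1 1
p1 (pos 1,3,5,7,9,11,13,15): XOR of data positions = 1⊕1⊕1⊕1⊕0⊕1⊕1 = 0
p2 (pos 2,3,6,7,10,11,14,15): XOR of data positions = 1⊕1⊕1⊕0⊕0⊕1⊕1 = 1
p4 (pos 4,5,6,7,12,13,14,15): XOR of data positions = 1⊕1⊕1⊕0⊕1⊕1⊕1 = 0
p8 (pos 8,9,10,11,12,13,14,15): XOR of data positions = 1⊕0⊕0⊕0⊕1⊕1⊕1 = 0
Codeword: 011011101000111

011011101000111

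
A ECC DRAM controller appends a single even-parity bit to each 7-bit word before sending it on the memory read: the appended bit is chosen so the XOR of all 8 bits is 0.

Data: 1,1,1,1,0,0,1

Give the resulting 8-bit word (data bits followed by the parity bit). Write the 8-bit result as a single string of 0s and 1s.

11110011

XOR of the 7 data bits: 1⊕1⊕1⊕1⊕0⊕0⊕1 = 1
Parity bit = 1 (so all 8 bits XOR to 0).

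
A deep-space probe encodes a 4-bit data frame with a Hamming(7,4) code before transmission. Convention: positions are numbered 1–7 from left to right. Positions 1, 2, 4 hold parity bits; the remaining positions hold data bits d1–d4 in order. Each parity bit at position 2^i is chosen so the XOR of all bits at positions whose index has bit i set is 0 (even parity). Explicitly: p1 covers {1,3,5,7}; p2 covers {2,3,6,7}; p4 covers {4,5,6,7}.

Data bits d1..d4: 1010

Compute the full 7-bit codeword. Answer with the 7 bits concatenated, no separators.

Place data at non-parity positions: p1 p2 1 p4 0 1 0
p1 (pos 1,3,5,7): XOR of data positions = 1⊕0⊕0 = 1
p2 (pos 2,3,6,7): XOR of data positions = 1⊕1⊕0 = 0
p4 (pos 4,5,6,7): XOR of data positions = 0⊕1⊕0 = 1
Codeword: 1011010

1011010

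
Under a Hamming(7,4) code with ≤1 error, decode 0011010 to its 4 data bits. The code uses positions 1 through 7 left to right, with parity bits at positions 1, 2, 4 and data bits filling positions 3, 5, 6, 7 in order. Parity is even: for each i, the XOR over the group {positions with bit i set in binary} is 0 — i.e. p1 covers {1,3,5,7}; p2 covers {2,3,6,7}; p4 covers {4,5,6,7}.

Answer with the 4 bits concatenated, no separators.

1010

s1 (pos 1,3,5,7): 0⊕1⊕0⊕0 = 1
s2 (pos 2,3,6,7): 0⊕1⊕1⊕0 = 0
s4 (pos 4,5,6,7): 1⊕0⊕1⊕0 = 0
Syndrome s4…s1 = 001 → error at position 1.
Flip position 1: 0011010 → 1011010
Read data bits from positions 3,5,6,7: 1010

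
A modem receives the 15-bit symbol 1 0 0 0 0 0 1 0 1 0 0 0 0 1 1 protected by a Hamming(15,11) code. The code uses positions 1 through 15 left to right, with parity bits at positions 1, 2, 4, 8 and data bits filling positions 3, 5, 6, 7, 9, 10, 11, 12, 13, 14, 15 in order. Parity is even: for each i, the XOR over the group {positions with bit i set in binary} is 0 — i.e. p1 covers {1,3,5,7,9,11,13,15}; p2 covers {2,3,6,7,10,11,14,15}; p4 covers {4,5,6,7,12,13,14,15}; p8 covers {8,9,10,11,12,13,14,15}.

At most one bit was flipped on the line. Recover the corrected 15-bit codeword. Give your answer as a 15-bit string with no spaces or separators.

100000101000001

s1 (pos 1,3,5,7,9,11,13,15): 1⊕0⊕0⊕1⊕1⊕0⊕0⊕1 = 0
s2 (pos 2,3,6,7,10,11,14,15): 0⊕0⊕0⊕1⊕0⊕0⊕1⊕1 = 1
s4 (pos 4,5,6,7,12,13,14,15): 0⊕0⊕0⊕1⊕0⊕0⊕1⊕1 = 1
s8 (pos 8,9,10,11,12,13,14,15): 0⊕1⊕0⊕0⊕0⊕0⊕1⊕1 = 1
Syndrome s8…s1 = 1110 → error at position 14.
Flip position 14: 100000101000011 → 100000101000001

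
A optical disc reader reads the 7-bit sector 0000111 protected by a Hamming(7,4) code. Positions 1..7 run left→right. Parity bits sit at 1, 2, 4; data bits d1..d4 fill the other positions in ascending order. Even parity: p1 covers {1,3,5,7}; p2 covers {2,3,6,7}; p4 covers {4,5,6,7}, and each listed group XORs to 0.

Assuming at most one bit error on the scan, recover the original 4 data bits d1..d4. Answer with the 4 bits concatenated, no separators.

s1 (pos 1,3,5,7): 0⊕0⊕1⊕1 = 0
s2 (pos 2,3,6,7): 0⊕0⊕1⊕1 = 0
s4 (pos 4,5,6,7): 0⊕1⊕1⊕1 = 1
Syndrome s4…s1 = 100 → error at position 4.
Flip position 4: 0000111 → 0001111
Read data bits from positions 3,5,6,7: 0111

0111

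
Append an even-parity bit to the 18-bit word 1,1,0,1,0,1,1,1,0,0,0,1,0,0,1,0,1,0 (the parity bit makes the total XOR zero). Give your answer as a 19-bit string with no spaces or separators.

XOR of the 18 data bits: 1⊕1⊕0⊕1⊕0⊕1⊕1⊕1⊕0⊕0⊕0⊕1⊕0⊕0⊕1⊕0⊕1⊕0 = 1
Parity bit = 1 (so all 19 bits XOR to 0).

1101011100010010101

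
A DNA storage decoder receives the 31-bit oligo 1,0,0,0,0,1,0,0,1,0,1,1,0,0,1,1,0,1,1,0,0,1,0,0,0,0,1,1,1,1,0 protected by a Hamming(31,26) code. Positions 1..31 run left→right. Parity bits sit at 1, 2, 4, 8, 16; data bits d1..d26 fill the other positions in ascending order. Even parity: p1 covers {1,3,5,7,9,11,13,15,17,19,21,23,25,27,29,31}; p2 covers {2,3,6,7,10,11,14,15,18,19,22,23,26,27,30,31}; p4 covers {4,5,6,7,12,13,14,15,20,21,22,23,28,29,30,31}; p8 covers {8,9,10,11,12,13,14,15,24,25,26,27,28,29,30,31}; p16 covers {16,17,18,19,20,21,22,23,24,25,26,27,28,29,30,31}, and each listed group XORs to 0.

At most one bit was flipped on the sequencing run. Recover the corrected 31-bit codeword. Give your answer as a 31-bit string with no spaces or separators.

s1 (pos 1,3,5,7,9,11,13,15,17,19,21,23,25,27,29,31): 1⊕0⊕0⊕0⊕1⊕1⊕0⊕1⊕0⊕1⊕0⊕0⊕0⊕1⊕1⊕0 = 1
s2 (pos 2,3,6,7,10,11,14,15,18,19,22,23,26,27,30,31): 0⊕0⊕1⊕0⊕0⊕1⊕0⊕1⊕1⊕1⊕1⊕0⊕0⊕1⊕1⊕0 = 0
s4 (pos 4,5,6,7,12,13,14,15,20,21,22,23,28,29,30,31): 0⊕0⊕1⊕0⊕1⊕0⊕0⊕1⊕0⊕0⊕1⊕0⊕1⊕1⊕1⊕0 = 1
s8 (pos 8,9,10,11,12,13,14,15,24,25,26,27,28,29,30,31): 0⊕1⊕0⊕1⊕1⊕0⊕0⊕1⊕0⊕0⊕0⊕1⊕1⊕1⊕1⊕0 = 0
s16 (pos 16,17,18,19,20,21,22,23,24,25,26,27,28,29,30,31): 1⊕0⊕1⊕1⊕0⊕0⊕1⊕0⊕0⊕0⊕0⊕1⊕1⊕1⊕1⊕0 = 0
Syndrome s16…s1 = 00101 → error at position 5.
Flip position 5: 1000010010110011011001000011110 → 1000110010110011011001000011110

1000110010110011011001000011110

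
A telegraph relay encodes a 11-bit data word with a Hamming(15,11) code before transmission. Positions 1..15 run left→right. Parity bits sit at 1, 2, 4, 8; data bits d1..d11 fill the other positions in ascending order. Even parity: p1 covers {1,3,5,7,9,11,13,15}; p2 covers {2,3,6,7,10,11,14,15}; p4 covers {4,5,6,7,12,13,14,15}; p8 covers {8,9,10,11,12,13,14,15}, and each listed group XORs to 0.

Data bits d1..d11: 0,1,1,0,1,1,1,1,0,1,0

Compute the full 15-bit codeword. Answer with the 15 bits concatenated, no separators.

100011011111010

Place data at non-parity positions: p1 p2 0 p4 1 1 0 p8 1 1 1 1 0 1 0
p1 (pos 1,3,5,7,9,11,13,15): XOR of data positions = 0⊕1⊕0⊕1⊕1⊕0⊕0 = 1
p2 (pos 2,3,6,7,10,11,14,15): XOR of data positions = 0⊕1⊕0⊕1⊕1⊕1⊕0 = 0
p4 (pos 4,5,6,7,12,13,14,15): XOR of data positions = 1⊕1⊕0⊕1⊕0⊕1⊕0 = 0
p8 (pos 8,9,10,11,12,13,14,15): XOR of data positions = 1⊕1⊕1⊕1⊕0⊕1⊕0 = 1
Codeword: 100011011111010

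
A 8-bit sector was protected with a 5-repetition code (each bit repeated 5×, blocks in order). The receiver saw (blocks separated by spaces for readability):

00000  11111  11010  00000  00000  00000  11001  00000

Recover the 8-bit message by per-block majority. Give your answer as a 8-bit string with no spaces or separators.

01100010

Block 1 (00000): 0 ones → 0
Block 2 (11111): 5 ones → 1
Block 3 (11010): 3 ones → 1
Block 4 (00000): 0 ones → 0
Block 5 (00000): 0 ones → 0
Block 6 (00000): 0 ones → 0
Block 7 (11001): 3 ones → 1
Block 8 (00000): 0 ones → 0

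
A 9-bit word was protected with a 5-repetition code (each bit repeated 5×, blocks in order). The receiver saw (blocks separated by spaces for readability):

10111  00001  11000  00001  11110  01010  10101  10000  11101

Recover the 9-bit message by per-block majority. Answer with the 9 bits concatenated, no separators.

100010101

Block 1 (10111): 4 ones → 1
Block 2 (00001): 1 one → 0
Block 3 (11000): 2 ones → 0
Block 4 (00001): 1 one → 0
Block 5 (11110): 4 ones → 1
Block 6 (01010): 2 ones → 0
Block 7 (10101): 3 ones → 1
Block 8 (10000): 1 one → 0
Block 9 (11101): 4 ones → 1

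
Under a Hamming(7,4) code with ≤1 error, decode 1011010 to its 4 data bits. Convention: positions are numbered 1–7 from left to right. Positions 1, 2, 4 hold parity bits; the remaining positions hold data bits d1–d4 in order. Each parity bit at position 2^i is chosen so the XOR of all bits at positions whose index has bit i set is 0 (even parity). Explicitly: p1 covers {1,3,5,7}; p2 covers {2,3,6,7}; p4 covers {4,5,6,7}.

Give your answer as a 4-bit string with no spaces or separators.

1010

s1 (pos 1,3,5,7): 1⊕1⊕0⊕0 = 0
s2 (pos 2,3,6,7): 0⊕1⊕1⊕0 = 0
s4 (pos 4,5,6,7): 1⊕0⊕1⊕0 = 0
Syndrome s4…s1 = 000 → no error.
Read data bits from positions 3,5,6,7: 1010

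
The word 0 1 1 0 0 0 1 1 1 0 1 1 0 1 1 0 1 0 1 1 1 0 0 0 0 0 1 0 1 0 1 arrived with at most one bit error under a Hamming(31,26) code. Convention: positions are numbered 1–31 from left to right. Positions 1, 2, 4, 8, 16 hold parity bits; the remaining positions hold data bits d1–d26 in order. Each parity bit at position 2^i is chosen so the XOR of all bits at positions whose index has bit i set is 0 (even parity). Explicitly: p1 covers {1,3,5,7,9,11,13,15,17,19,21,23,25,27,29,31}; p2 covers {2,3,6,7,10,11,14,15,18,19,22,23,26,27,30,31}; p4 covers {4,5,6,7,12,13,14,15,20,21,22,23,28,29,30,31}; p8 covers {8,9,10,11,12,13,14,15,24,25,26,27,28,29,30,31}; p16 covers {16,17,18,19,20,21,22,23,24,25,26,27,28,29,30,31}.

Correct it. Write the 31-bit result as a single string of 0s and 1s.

0110001110110110101110000000101

s1 (pos 1,3,5,7,9,11,13,15,17,19,21,23,25,27,29,31): 0⊕1⊕0⊕1⊕1⊕1⊕0⊕1⊕1⊕1⊕1⊕0⊕0⊕1⊕1⊕1 = 1
s2 (pos 2,3,6,7,10,11,14,15,18,19,22,23,26,27,30,31): 1⊕1⊕0⊕1⊕0⊕1⊕1⊕1⊕0⊕1⊕0⊕0⊕0⊕1⊕0⊕1 = 1
s4 (pos 4,5,6,7,12,13,14,15,20,21,22,23,28,29,30,31): 0⊕0⊕0⊕1⊕1⊕0⊕1⊕1⊕1⊕1⊕0⊕0⊕0⊕1⊕0⊕1 = 0
s8 (pos 8,9,10,11,12,13,14,15,24,25,26,27,28,29,30,31): 1⊕1⊕0⊕1⊕1⊕0⊕1⊕1⊕0⊕0⊕0⊕1⊕0⊕1⊕0⊕1 = 1
s16 (pos 16,17,18,19,20,21,22,23,24,25,26,27,28,29,30,31): 0⊕1⊕0⊕1⊕1⊕1⊕0⊕0⊕0⊕0⊕0⊕1⊕0⊕1⊕0⊕1 = 1
Syndrome s16…s1 = 11011 → error at position 27.
Flip position 27: 0110001110110110101110000010101 → 0110001110110110101110000000101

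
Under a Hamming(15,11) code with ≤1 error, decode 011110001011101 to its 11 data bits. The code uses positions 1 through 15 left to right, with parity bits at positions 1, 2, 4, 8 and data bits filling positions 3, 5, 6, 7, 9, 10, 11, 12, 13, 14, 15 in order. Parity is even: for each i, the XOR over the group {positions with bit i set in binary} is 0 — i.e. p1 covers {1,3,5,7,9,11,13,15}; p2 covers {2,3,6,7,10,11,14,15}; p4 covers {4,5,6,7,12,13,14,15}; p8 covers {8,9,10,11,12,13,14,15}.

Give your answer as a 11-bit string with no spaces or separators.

s1 (pos 1,3,5,7,9,11,13,15): 0⊕1⊕1⊕0⊕1⊕1⊕1⊕1 = 0
s2 (pos 2,3,6,7,10,11,14,15): 1⊕1⊕0⊕0⊕0⊕1⊕0⊕1 = 0
s4 (pos 4,5,6,7,12,13,14,15): 1⊕1⊕0⊕0⊕1⊕1⊕0⊕1 = 1
s8 (pos 8,9,10,11,12,13,14,15): 0⊕1⊕0⊕1⊕1⊕1⊕0⊕1 = 1
Syndrome s8…s1 = 1100 → error at position 12.
Flip position 12: 011110001011101 → 011110001010101
Read data bits from positions 3,5,6,7,9,10,11,12,13,14,15: 11001010101

11001010101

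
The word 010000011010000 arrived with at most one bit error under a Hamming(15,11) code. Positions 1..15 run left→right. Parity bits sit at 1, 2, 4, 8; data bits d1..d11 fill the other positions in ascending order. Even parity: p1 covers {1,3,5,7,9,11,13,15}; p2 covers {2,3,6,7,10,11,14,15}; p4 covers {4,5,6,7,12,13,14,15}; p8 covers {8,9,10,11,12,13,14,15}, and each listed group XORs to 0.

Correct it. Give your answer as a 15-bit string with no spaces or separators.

010000001010000

s1 (pos 1,3,5,7,9,11,13,15): 0⊕0⊕0⊕0⊕1⊕1⊕0⊕0 = 0
s2 (pos 2,3,6,7,10,11,14,15): 1⊕0⊕0⊕0⊕0⊕1⊕0⊕0 = 0
s4 (pos 4,5,6,7,12,13,14,15): 0⊕0⊕0⊕0⊕0⊕0⊕0⊕0 = 0
s8 (pos 8,9,10,11,12,13,14,15): 1⊕1⊕0⊕1⊕0⊕0⊕0⊕0 = 1
Syndrome s8…s1 = 1000 → error at position 8.
Flip position 8: 010000011010000 → 010000001010000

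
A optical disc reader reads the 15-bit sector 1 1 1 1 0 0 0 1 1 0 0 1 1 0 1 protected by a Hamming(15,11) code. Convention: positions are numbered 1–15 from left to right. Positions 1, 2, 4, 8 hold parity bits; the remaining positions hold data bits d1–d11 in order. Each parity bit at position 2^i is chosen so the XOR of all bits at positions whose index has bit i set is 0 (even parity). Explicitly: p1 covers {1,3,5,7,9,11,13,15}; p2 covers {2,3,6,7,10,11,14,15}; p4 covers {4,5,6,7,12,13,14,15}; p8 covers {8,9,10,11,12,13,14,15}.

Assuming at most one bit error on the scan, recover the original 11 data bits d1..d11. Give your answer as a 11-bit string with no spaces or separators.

s1 (pos 1,3,5,7,9,11,13,15): 1⊕1⊕0⊕0⊕1⊕0⊕1⊕1 = 1
s2 (pos 2,3,6,7,10,11,14,15): 1⊕1⊕0⊕0⊕0⊕0⊕0⊕1 = 1
s4 (pos 4,5,6,7,12,13,14,15): 1⊕0⊕0⊕0⊕1⊕1⊕0⊕1 = 0
s8 (pos 8,9,10,11,12,13,14,15): 1⊕1⊕0⊕0⊕1⊕1⊕0⊕1 = 1
Syndrome s8…s1 = 1011 → error at position 11.
Flip position 11: 111100011001101 → 111100011011101
Read data bits from positions 3,5,6,7,9,10,11,12,13,14,15: 10001011101

10001011101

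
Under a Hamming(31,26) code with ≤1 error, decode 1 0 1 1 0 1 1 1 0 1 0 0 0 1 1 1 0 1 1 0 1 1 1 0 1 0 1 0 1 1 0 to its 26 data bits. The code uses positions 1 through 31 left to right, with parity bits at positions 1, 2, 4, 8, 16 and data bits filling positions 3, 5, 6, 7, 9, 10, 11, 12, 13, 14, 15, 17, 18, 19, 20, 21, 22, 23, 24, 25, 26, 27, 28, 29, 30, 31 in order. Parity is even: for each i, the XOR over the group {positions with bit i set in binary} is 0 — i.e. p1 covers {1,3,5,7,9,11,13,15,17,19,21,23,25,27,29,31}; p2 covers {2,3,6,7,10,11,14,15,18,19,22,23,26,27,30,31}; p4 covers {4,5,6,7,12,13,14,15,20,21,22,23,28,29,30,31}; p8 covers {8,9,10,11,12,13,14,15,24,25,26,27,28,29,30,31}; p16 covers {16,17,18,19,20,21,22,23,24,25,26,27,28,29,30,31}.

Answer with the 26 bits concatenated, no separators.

s1 (pos 1,3,5,7,9,11,13,15,17,19,21,23,25,27,29,31): 1⊕1⊕0⊕1⊕0⊕0⊕0⊕1⊕0⊕1⊕1⊕1⊕1⊕1⊕1⊕0 = 0
s2 (pos 2,3,6,7,10,11,14,15,18,19,22,23,26,27,30,31): 0⊕1⊕1⊕1⊕1⊕0⊕1⊕1⊕1⊕1⊕1⊕1⊕0⊕1⊕1⊕0 = 0
s4 (pos 4,5,6,7,12,13,14,15,20,21,22,23,28,29,30,31): 1⊕0⊕1⊕1⊕0⊕0⊕1⊕1⊕0⊕1⊕1⊕1⊕0⊕1⊕1⊕0 = 0
s8 (pos 8,9,10,11,12,13,14,15,24,25,26,27,28,29,30,31): 1⊕0⊕1⊕0⊕0⊕0⊕1⊕1⊕0⊕1⊕0⊕1⊕0⊕1⊕1⊕0 = 0
s16 (pos 16,17,18,19,20,21,22,23,24,25,26,27,28,29,30,31): 1⊕0⊕1⊕1⊕0⊕1⊕1⊕1⊕0⊕1⊕0⊕1⊕0⊕1⊕1⊕0 = 0
Syndrome s16…s1 = 00000 → no error.
Read data bits from positions 3,5,6,7,9,10,11,12,13,14,15,17,18,19,20,21,22,23,24,25,26,27,28,29,30,31: 10110100011011011101010110

10110100011011011101010110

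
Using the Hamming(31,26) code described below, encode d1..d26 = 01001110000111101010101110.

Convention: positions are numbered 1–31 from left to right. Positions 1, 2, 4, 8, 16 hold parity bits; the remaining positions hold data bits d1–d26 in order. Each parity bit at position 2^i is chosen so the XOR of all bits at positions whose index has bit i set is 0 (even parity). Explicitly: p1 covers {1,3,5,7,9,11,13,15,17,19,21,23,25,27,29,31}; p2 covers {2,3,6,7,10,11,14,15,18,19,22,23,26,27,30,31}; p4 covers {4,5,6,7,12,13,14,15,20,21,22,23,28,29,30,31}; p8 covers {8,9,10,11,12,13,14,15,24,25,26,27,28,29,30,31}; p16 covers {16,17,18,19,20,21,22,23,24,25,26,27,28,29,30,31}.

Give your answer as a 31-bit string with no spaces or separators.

Place data at non-parity positions: p1 p2 0 p4 1 0 0 p8 1 1 1 0 0 0 0 p16 1 1 1 1 0 1 0 1 0 1 0 1 1 1 0
p1 (pos 1,3,5,7,9,11,13,15,17,19,21,23,25,27,29,31): XOR of data positions = 0⊕1⊕0⊕1⊕1⊕0⊕0⊕1⊕1⊕0⊕0⊕0⊕0⊕1⊕0 = 0
p2 (pos 2,3,6,7,10,11,14,15,18,19,22,23,26,27,30,31): XOR of data positions = 0⊕0⊕0⊕1⊕1⊕0⊕0⊕1⊕1⊕1⊕0⊕1⊕0⊕1⊕0 = 1
p4 (pos 4,5,6,7,12,13,14,15,20,21,22,23,28,29,30,31): XOR of data positions = 1⊕0⊕0⊕0⊕0⊕0⊕0⊕1⊕0⊕1⊕0⊕1⊕1⊕1⊕0 = 0
p8 (pos 8,9,10,11,12,13,14,15,24,25,26,27,28,29,30,31): XOR of data positions = 1⊕1⊕1⊕0⊕0⊕0⊕0⊕1⊕0⊕1⊕0⊕1⊕1⊕1⊕0 = 0
p16 (pos 16,17,18,19,20,21,22,23,24,25,26,27,28,29,30,31): XOR of data positions = 1⊕1⊕1⊕1⊕0⊕1⊕0⊕1⊕0⊕1⊕0⊕1⊕1⊕1⊕0 = 0
Codeword: 0100100011100000111101010101110

0100100011100000111101010101110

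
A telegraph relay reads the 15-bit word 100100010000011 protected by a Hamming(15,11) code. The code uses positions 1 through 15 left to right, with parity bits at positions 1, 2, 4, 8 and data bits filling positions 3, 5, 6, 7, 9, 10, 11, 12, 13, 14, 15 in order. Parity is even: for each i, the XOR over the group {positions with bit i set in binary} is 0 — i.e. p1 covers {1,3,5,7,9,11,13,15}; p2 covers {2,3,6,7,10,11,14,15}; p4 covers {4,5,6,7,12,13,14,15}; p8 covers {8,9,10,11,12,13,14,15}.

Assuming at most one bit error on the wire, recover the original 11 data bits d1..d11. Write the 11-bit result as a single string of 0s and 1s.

s1 (pos 1,3,5,7,9,11,13,15): 1⊕0⊕0⊕0⊕0⊕0⊕0⊕1 = 0
s2 (pos 2,3,6,7,10,11,14,15): 0⊕0⊕0⊕0⊕0⊕0⊕1⊕1 = 0
s4 (pos 4,5,6,7,12,13,14,15): 1⊕0⊕0⊕0⊕0⊕0⊕1⊕1 = 1
s8 (pos 8,9,10,11,12,13,14,15): 1⊕0⊕0⊕0⊕0⊕0⊕1⊕1 = 1
Syndrome s8…s1 = 1100 → error at position 12.
Flip position 12: 100100010000011 → 100100010001011
Read data bits from positions 3,5,6,7,9,10,11,12,13,14,15: 00000001011

00000001011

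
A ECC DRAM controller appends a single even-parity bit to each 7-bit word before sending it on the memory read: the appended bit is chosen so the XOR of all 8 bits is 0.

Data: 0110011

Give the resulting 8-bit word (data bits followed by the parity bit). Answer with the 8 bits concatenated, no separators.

01100110

XOR of the 7 data bits: 0⊕1⊕1⊕0⊕0⊕1⊕1 = 0
Parity bit = 0 (so all 8 bits XOR to 0).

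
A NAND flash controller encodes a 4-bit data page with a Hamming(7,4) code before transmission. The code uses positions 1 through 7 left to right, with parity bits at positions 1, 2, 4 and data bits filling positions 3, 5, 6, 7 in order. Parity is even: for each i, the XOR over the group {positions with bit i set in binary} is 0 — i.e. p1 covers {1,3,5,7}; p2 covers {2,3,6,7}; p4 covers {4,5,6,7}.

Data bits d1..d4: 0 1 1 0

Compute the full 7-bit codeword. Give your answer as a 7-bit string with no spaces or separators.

1100110

Place data at non-parity positions: p1 p2 0 p4 1 1 0
p1 (pos 1,3,5,7): XOR of data positions = 0⊕1⊕0 = 1
p2 (pos 2,3,6,7): XOR of data positions = 0⊕1⊕0 = 1
p4 (pos 4,5,6,7): XOR of data positions = 1⊕1⊕0 = 0
Codeword: 1100110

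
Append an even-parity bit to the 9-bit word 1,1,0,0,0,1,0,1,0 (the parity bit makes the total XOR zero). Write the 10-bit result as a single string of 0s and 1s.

XOR of the 9 data bits: 1⊕1⊕0⊕0⊕0⊕1⊕0⊕1⊕0 = 0
Parity bit = 0 (so all 10 bits XOR to 0).

1100010100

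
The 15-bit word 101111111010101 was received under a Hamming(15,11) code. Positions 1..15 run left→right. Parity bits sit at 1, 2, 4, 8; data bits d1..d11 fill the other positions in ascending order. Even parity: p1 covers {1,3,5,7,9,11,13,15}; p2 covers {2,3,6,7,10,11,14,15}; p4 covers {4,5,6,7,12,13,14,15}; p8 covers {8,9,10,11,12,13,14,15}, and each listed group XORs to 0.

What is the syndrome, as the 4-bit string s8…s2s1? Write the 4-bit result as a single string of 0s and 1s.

1010

s1 (pos 1,3,5,7,9,11,13,15): 1⊕1⊕1⊕1⊕1⊕1⊕1⊕1 = 0
s2 (pos 2,3,6,7,10,11,14,15): 0⊕1⊕1⊕1⊕0⊕1⊕0⊕1 = 1
s4 (pos 4,5,6,7,12,13,14,15): 1⊕1⊕1⊕1⊕0⊕1⊕0⊕1 = 0
s8 (pos 8,9,10,11,12,13,14,15): 1⊕1⊕0⊕1⊕0⊕1⊕0⊕1 = 1
Syndrome s8…s1 = 1010 → error at position 10.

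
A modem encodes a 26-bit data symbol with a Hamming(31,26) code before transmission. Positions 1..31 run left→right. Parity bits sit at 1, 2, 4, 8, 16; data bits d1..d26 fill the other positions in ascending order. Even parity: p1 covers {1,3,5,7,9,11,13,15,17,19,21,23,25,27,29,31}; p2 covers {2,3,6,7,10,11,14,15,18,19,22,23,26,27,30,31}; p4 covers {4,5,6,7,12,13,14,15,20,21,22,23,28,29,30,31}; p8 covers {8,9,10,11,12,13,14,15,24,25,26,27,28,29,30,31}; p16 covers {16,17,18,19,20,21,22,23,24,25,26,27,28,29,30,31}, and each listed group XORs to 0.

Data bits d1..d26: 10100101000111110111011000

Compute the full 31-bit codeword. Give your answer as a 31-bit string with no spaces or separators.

Place data at non-parity positions: p1 p2 1 p4 0 1 0 p8 0 1 0 1 0 0 0 p16 1 1 1 1 1 0 1 1 1 0 1 1 0 0 0
p1 (pos 1,3,5,7,9,11,13,15,17,19,21,23,25,27,29,31): XOR of data positions = 1⊕0⊕0⊕0⊕0⊕0⊕0⊕1⊕1⊕1⊕1⊕1⊕1⊕0⊕0 = 1
p2 (pos 2,3,6,7,10,11,14,15,18,19,22,23,26,27,30,31): XOR of data positions = 1⊕1⊕0⊕1⊕0⊕0⊕0⊕1⊕1⊕0⊕1⊕0⊕1⊕0⊕0 = 1
p4 (pos 4,5,6,7,12,13,14,15,20,21,22,23,28,29,30,31): XOR of data positions = 0⊕1⊕0⊕1⊕0⊕0⊕0⊕1⊕1⊕0⊕1⊕1⊕0⊕0⊕0 = 0
p8 (pos 8,9,10,11,12,13,14,15,24,25,26,27,28,29,30,31): XOR of data positions = 0⊕1⊕0⊕1⊕0⊕0⊕0⊕1⊕1⊕0⊕1⊕1⊕0⊕0⊕0 = 0
p16 (pos 16,17,18,19,20,21,22,23,24,25,26,27,28,29,30,31): XOR of data positions = 1⊕1⊕1⊕1⊕1⊕0⊕1⊕1⊕1⊕0⊕1⊕1⊕0⊕0⊕0 = 0
Codeword: 1110010001010000111110111011000

1110010001010000111110111011000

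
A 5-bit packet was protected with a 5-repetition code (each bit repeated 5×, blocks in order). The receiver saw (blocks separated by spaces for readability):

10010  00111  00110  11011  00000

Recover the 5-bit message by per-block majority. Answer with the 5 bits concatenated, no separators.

01010

Block 1 (10010): 2 ones → 0
Block 2 (00111): 3 ones → 1
Block 3 (00110): 2 ones → 0
Block 4 (11011): 4 ones → 1
Block 5 (00000): 0 ones → 0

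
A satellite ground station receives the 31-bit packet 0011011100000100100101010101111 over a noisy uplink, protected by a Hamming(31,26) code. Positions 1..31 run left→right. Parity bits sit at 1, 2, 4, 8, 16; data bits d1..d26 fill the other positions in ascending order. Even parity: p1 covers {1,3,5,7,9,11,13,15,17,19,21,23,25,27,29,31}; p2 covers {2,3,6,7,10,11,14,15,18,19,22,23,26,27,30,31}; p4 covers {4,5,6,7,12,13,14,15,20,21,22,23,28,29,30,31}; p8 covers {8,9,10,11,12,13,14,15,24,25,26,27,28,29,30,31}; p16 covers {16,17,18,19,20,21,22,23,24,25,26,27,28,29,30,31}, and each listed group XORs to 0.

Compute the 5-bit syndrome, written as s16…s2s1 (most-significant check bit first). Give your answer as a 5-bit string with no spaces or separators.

10001

s1 (pos 1,3,5,7,9,11,13,15,17,19,21,23,25,27,29,31): 0⊕1⊕0⊕1⊕0⊕0⊕0⊕0⊕1⊕0⊕0⊕0⊕0⊕0⊕1⊕1 = 1
s2 (pos 2,3,6,7,10,11,14,15,18,19,22,23,26,27,30,31): 0⊕1⊕1⊕1⊕0⊕0⊕1⊕0⊕0⊕0⊕1⊕0⊕1⊕0⊕1⊕1 = 0
s4 (pos 4,5,6,7,12,13,14,15,20,21,22,23,28,29,30,31): 1⊕0⊕1⊕1⊕0⊕0⊕1⊕0⊕1⊕0⊕1⊕0⊕1⊕1⊕1⊕1 = 0
s8 (pos 8,9,10,11,12,13,14,15,24,25,26,27,28,29,30,31): 1⊕0⊕0⊕0⊕0⊕0⊕1⊕0⊕1⊕0⊕1⊕0⊕1⊕1⊕1⊕1 = 0
s16 (pos 16,17,18,19,20,21,22,23,24,25,26,27,28,29,30,31): 0⊕1⊕0⊕0⊕1⊕0⊕1⊕0⊕1⊕0⊕1⊕0⊕1⊕1⊕1⊕1 = 1
Syndrome s16…s1 = 10001 → error at position 17.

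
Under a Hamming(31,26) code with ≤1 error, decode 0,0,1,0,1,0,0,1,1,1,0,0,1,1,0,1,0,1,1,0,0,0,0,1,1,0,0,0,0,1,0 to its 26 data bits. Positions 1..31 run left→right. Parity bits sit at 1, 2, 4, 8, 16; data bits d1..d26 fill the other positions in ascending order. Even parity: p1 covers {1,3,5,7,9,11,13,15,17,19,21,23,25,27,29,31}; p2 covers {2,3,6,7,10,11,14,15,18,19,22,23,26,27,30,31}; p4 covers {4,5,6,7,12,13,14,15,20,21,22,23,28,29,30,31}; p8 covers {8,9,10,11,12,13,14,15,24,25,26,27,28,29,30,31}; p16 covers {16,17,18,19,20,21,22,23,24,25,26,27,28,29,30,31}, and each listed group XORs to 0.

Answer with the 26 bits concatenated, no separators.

s1 (pos 1,3,5,7,9,11,13,15,17,19,21,23,25,27,29,31): 0⊕1⊕1⊕0⊕1⊕0⊕1⊕0⊕0⊕1⊕0⊕0⊕1⊕0⊕0⊕0 = 0
s2 (pos 2,3,6,7,10,11,14,15,18,19,22,23,26,27,30,31): 0⊕1⊕0⊕0⊕1⊕0⊕1⊕0⊕1⊕1⊕0⊕0⊕0⊕0⊕1⊕0 = 0
s4 (pos 4,5,6,7,12,13,14,15,20,21,22,23,28,29,30,31): 0⊕1⊕0⊕0⊕0⊕1⊕1⊕0⊕0⊕0⊕0⊕0⊕0⊕0⊕1⊕0 = 0
s8 (pos 8,9,10,11,12,13,14,15,24,25,26,27,28,29,30,31): 1⊕1⊕1⊕0⊕0⊕1⊕1⊕0⊕1⊕1⊕0⊕0⊕0⊕0⊕1⊕0 = 0
s16 (pos 16,17,18,19,20,21,22,23,24,25,26,27,28,29,30,31): 1⊕0⊕1⊕1⊕0⊕0⊕0⊕0⊕1⊕1⊕0⊕0⊕0⊕0⊕1⊕0 = 0
Syndrome s16…s1 = 00000 → no error.
Read data bits from positions 3,5,6,7,9,10,11,12,13,14,15,17,18,19,20,21,22,23,24,25,26,27,28,29,30,31: 11001100110011000011000010

11001100110011000011000010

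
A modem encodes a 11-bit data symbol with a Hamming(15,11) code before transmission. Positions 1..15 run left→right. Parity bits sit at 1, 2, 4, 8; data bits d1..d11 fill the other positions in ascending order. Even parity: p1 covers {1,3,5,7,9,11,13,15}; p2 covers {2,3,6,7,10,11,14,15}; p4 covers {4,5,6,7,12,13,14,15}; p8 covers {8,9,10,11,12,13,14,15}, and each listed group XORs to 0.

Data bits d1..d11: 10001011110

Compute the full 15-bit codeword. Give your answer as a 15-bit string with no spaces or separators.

Place data at non-parity positions: p1 p2 1 p4 0 0 0 p8 1 0 1 1 1 1 0
p1 (pos 1,3,5,7,9,11,13,15): XOR of data positions = 1⊕0⊕0⊕1⊕1⊕1⊕0 = 0
p2 (pos 2,3,6,7,10,11,14,15): XOR of data positions = 1⊕0⊕0⊕0⊕1⊕1⊕0 = 1
p4 (pos 4,5,6,7,12,13,14,15): XOR of data positions = 0⊕0⊕0⊕1⊕1⊕1⊕0 = 1
p8 (pos 8,9,10,11,12,13,14,15): XOR of data positions = 1⊕0⊕1⊕1⊕1⊕1⊕0 = 1
Codeword: 011100011011110

011100011011110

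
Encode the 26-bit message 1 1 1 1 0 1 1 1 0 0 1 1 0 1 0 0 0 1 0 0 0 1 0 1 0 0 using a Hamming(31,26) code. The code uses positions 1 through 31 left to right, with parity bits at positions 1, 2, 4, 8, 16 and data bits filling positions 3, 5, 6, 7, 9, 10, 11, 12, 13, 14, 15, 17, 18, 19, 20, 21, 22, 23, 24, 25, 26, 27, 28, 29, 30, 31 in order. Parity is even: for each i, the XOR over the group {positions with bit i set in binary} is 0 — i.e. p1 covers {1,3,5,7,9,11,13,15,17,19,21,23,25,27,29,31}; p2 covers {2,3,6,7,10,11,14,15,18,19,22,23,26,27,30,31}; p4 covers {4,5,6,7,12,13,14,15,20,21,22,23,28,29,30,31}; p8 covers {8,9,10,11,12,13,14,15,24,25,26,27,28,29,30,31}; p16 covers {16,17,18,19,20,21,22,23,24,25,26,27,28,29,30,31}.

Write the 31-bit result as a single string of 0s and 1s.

0111111001110011101000100010100

Place data at non-parity positions: p1 p2 1 p4 1 1 1 p8 0 1 1 1 0 0 1 p16 1 0 1 0 0 0 1 0 0 0 1 0 1 0 0
p1 (pos 1,3,5,7,9,11,13,15,17,19,21,23,25,27,29,31): XOR of data positions = 1⊕1⊕1⊕0⊕1⊕0⊕1⊕1⊕1⊕0⊕1⊕0⊕1⊕1⊕0 = 0
p2 (pos 2,3,6,7,10,11,14,15,18,19,22,23,26,27,30,31): XOR of data positions = 1⊕1⊕1⊕1⊕1⊕0⊕1⊕0⊕1⊕0⊕1⊕0⊕1⊕0⊕0 = 1
p4 (pos 4,5,6,7,12,13,14,15,20,21,22,23,28,29,30,31): XOR of data positions = 1⊕1⊕1⊕1⊕0⊕0⊕1⊕0⊕0⊕0⊕1⊕0⊕1⊕0⊕0 = 1
p8 (pos 8,9,10,11,12,13,14,15,24,25,26,27,28,29,30,31): XOR of data positions = 0⊕1⊕1⊕1⊕0⊕0⊕1⊕0⊕0⊕0⊕1⊕0⊕1⊕0⊕0 = 0
p16 (pos 16,17,18,19,20,21,22,23,24,25,26,27,28,29,30,31): XOR of data positions = 1⊕0⊕1⊕0⊕0⊕0⊕1⊕0⊕0⊕0⊕1⊕0⊕1⊕0⊕0 = 1
Codeword: 0111111001110011101000100010100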